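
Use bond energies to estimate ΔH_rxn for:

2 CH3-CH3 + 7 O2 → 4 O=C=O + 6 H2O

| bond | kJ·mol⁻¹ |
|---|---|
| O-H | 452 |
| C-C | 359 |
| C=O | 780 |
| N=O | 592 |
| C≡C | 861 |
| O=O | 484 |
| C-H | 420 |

ΔH ≈ −2518 kJ

Bonds broken (reactants):
  C-C: 2 × 359 = 718
  C-H: 12 × 420 = 5040
  O=O: 7 × 484 = 3388
  Σ(broken) = 9146 kJ
Bonds formed (products):
  C=O: 8 × 780 = 6240
  O-H: 12 × 452 = 5424
  Σ(formed) = 11664 kJ
ΔH = Σ(broken) − Σ(formed) = 9146 − 11664 = −2518 kJ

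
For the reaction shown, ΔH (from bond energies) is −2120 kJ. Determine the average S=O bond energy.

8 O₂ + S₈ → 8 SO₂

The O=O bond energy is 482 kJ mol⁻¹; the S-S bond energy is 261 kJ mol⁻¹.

Let D be the S=O bond energy.
Σ(broken) = 8×482 + 8×261 = 5944
Σ(formed) = 16×D = 16D
ΔH = Σ(broken) − Σ(formed) = (5944) − (16D) = +5944 − 16D
Setting this equal to −2120 kJ gives 16D = 8064, so D = 504 kJ/mol.

D(S=O) ≈ 504 kJ/mol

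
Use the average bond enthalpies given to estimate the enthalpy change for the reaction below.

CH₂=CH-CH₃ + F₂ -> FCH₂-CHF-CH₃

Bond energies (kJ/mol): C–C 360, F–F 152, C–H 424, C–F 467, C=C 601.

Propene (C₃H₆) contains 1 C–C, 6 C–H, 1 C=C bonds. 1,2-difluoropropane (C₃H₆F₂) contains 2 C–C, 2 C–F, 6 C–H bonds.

Bonds broken (reactants):
  C–C: 1 × 360 = 360
  C–H: 6 × 424 = 2544
  C=C: 1 × 601 = 601
  F–F: 1 × 152 = 152
  Σ(broken) = 3657 kJ
Bonds formed (products):
  C–C: 2 × 360 = 720
  C–F: 2 × 467 = 934
  C–H: 6 × 424 = 2544
  Σ(formed) = 4198 kJ
ΔH = Σ(broken) − Σ(formed) = 3657 − 4198 = −541 kJ

ΔH ≈ −541 kJ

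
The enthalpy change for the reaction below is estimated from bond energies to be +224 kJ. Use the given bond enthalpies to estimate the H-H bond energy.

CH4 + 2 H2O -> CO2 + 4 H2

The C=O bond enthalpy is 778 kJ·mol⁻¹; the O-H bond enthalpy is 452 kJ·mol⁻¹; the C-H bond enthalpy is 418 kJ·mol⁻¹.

Let D be the H-H bond energy.
Σ(broken) = 4×418 + 4×452 = 3480
Σ(formed) = 2×778 + 4×D = 1556 + 4D
ΔH = Σ(broken) − Σ(formed) = (3480) − (1556 + 4D) = +1924 − 4D
Setting this equal to +224 kJ gives 4D = 1700, so D = 425 kJ/mol.

D(H-H) ≈ 425 kJ/mol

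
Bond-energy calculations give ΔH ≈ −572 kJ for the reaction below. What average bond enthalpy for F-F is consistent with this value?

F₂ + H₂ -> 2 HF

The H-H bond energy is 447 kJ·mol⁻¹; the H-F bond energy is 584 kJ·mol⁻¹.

D(F-F) ≈ 149 kJ/mol

Let D be the F-F bond energy.
Σ(broken) = 1×D + 1×447 = 447 + D
Σ(formed) = 2×584 = 1168
ΔH = Σ(broken) − Σ(formed) = (447 + D) − (1168) = −721 + D
Setting this equal to −572 kJ gives D = 149 kJ/mol.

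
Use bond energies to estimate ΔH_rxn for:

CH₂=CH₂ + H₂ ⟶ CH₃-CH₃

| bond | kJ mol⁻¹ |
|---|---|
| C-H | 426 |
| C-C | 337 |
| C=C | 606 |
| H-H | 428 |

ΔH ≈ −155 kJ

Bonds broken (reactants):
  C-H: 4 × 426 = 1704
  C=C: 1 × 606 = 606
  H-H: 1 × 428 = 428
  Σ(broken) = 2738 kJ
Bonds formed (products):
  C-C: 1 × 337 = 337
  C-H: 6 × 426 = 2556
  Σ(formed) = 2893 kJ
ΔH = Σ(broken) − Σ(formed) = 2738 − 2893 = −155 kJ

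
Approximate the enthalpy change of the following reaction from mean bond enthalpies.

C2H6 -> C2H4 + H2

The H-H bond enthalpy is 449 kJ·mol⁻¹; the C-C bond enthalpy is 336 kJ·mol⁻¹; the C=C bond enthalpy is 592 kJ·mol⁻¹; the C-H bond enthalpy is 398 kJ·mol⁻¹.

Bonds broken (reactants):
  C-C: 1 × 336 = 336
  C-H: 6 × 398 = 2388
  Σ(broken) = 2724 kJ
Bonds formed (products):
  C-H: 4 × 398 = 1592
  C=C: 1 × 592 = 592
  H-H: 1 × 449 = 449
  Σ(formed) = 2633 kJ
ΔH = Σ(broken) − Σ(formed) = 2724 − 2633 = +91 kJ

ΔH ≈ +91 kJ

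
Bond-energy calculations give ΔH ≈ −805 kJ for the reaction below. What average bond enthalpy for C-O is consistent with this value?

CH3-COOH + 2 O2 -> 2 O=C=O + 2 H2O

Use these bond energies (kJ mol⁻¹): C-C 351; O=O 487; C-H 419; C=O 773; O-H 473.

D(C-O) ≈ 351 kJ/mol

Let D be the C-O bond energy.
Σ(broken) = 1×351 + 3×419 + 1×D + 1×773 + 1×473 + 2×487 = 3828 + D
Σ(formed) = 4×773 + 4×473 = 4984
ΔH = Σ(broken) − Σ(formed) = (3828 + D) − (4984) = −1156 + D
Setting this equal to −805 kJ gives D = 351 kJ/mol.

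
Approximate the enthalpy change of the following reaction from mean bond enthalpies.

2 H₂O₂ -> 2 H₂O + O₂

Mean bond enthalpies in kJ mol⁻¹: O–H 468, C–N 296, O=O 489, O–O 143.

Bonds broken (reactants):
  O–H: 4 × 468 = 1872
  O–O: 2 × 143 = 286
  Σ(broken) = 2158 kJ
Bonds formed (products):
  O–H: 4 × 468 = 1872
  O=O: 1 × 489 = 489
  Σ(formed) = 2361 kJ
ΔH = Σ(broken) − Σ(formed) = 2158 − 2361 = −203 kJ

ΔH ≈ −203 kJ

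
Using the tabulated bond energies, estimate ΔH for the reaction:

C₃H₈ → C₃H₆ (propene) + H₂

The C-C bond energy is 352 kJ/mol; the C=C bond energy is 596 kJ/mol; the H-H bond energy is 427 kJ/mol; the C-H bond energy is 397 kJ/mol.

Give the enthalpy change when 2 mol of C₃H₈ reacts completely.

ΔH = +246 kJ

Bonds broken (reactants):
  C-C: 2 × 352 = 704
  C-H: 8 × 397 = 3176
  Σ(broken) = 3880 kJ
Bonds formed (products):
  C-C: 1 × 352 = 352
  C-H: 6 × 397 = 2382
  C=C: 1 × 596 = 596
  H-H: 1 × 427 = 427
  Σ(formed) = 3757 kJ
ΔH = Σ(broken) − Σ(formed) = 3880 − 3757 = +123 kJ
For 2× the reaction as written: 2 × (+123) = +246 kJ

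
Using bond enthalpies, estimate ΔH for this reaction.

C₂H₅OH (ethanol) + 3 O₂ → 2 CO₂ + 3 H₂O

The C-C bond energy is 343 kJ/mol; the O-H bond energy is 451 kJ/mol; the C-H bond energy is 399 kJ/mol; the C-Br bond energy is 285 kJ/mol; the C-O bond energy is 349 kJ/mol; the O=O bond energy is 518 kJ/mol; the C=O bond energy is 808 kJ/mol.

ΔH ≈ −1246 kJ

Bonds broken (reactants):
  C-C: 1 × 343 = 343
  C-H: 5 × 399 = 1995
  C-O: 1 × 349 = 349
  O-H: 1 × 451 = 451
  O=O: 3 × 518 = 1554
  Σ(broken) = 4692 kJ
Bonds formed (products):
  C=O: 4 × 808 = 3232
  O-H: 6 × 451 = 2706
  Σ(formed) = 5938 kJ
ΔH = Σ(broken) − Σ(formed) = 4692 − 5938 = −1246 kJ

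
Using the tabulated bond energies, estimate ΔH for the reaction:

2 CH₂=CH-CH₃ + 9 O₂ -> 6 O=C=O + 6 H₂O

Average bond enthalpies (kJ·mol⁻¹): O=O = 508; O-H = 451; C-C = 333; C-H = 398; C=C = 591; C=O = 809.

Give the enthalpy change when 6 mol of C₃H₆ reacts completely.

ΔH = −11772 kJ

Bonds broken (reactants):
  C-C: 2 × 333 = 666
  C-H: 12 × 398 = 4776
  C=C: 2 × 591 = 1182
  O=O: 9 × 508 = 4572
  Σ(broken) = 11196 kJ
Bonds formed (products):
  C=O: 12 × 809 = 9708
  O-H: 12 × 451 = 5412
  Σ(formed) = 15120 kJ
ΔH = Σ(broken) − Σ(formed) = 11196 − 15120 = −3924 kJ
For 3× the reaction as written: 3 × (−3924) = −11772 kJ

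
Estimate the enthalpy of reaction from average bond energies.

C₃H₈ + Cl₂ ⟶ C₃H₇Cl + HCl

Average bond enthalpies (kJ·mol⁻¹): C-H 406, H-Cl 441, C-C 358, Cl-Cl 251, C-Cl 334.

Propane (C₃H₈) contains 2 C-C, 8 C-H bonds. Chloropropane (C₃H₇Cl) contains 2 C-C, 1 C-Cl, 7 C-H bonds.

Bonds broken (reactants):
  C-C: 2 × 358 = 716
  C-H: 8 × 406 = 3248
  Cl-Cl: 1 × 251 = 251
  Σ(broken) = 4215 kJ
Bonds formed (products):
  C-C: 2 × 358 = 716
  C-Cl: 1 × 334 = 334
  C-H: 7 × 406 = 2842
  H-Cl: 1 × 441 = 441
  Σ(formed) = 4333 kJ
ΔH = Σ(broken) − Σ(formed) = 4215 − 4333 = −118 kJ

ΔH ≈ −118 kJ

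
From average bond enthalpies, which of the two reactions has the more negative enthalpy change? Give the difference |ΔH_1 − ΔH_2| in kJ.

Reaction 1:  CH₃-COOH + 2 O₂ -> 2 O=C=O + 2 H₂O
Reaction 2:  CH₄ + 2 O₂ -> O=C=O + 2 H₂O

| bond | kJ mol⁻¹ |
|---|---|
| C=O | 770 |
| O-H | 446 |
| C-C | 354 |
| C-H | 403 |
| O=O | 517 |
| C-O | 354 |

Reaction 1, by 19 kJ

Reaction 1:
  Bonds broken (reactants):
    C-C: 1 × 354 = 354
    C-H: 3 × 403 = 1209
    C-O: 1 × 354 = 354
    C=O: 1 × 770 = 770
    O-H: 1 × 446 = 446
    O=O: 2 × 517 = 1034
    Σ(broken) = 4167 kJ
  Bonds formed (products):
    C=O: 4 × 770 = 3080
    O-H: 4 × 446 = 1784
    Σ(formed) = 4864 kJ
  ΔH_1 = 4167 − 4864 = −697 kJ
Reaction 2:
  Bonds broken (reactants):
    C-H: 4 × 403 = 1612
    O=O: 2 × 517 = 1034
    Σ(broken) = 2646 kJ
  Bonds formed (products):
    C=O: 2 × 770 = 1540
    O-H: 4 × 446 = 1784
    Σ(formed) = 3324 kJ
  ΔH_2 = 2646 − 3324 = −678 kJ
ΔH_1 − ΔH_2 = −19 kJ, so reaction 1 has the more negative ΔH; |ΔH_1 − ΔH_2| = 19 kJ.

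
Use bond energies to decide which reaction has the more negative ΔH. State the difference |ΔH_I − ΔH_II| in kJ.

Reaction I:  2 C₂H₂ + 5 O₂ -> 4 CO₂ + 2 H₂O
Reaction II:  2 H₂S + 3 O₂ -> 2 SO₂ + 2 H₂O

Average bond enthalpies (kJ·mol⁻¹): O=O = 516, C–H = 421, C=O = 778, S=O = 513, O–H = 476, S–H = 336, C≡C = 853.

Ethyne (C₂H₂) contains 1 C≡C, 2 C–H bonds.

Reaction I, by 1094 kJ

Reaction I:
  Bonds broken (reactants):
    C≡C: 2 × 853 = 1706
    C–H: 4 × 421 = 1684
    O=O: 5 × 516 = 2580
    Σ(broken) = 5970 kJ
  Bonds formed (products):
    C=O: 8 × 778 = 6224
    O–H: 4 × 476 = 1904
    Σ(formed) = 8128 kJ
  ΔH_I = 5970 − 8128 = −2158 kJ
Reaction II:
  Bonds broken (reactants):
    O=O: 3 × 516 = 1548
    S–H: 4 × 336 = 1344
    Σ(broken) = 2892 kJ
  Bonds formed (products):
    O–H: 4 × 476 = 1904
    S=O: 4 × 513 = 2052
    Σ(formed) = 3956 kJ
  ΔH_II = 2892 − 3956 = −1064 kJ
ΔH_I − ΔH_II = −1094 kJ, so reaction I has the more negative ΔH; |ΔH_I − ΔH_II| = 1094 kJ.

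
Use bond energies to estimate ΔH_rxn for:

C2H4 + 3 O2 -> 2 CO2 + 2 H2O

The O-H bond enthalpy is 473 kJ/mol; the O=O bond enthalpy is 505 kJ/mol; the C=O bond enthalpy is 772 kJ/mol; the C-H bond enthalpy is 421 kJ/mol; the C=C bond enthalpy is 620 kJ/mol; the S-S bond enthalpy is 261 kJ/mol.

Bonds broken (reactants):
  C-H: 4 × 421 = 1684
  C=C: 1 × 620 = 620
  O=O: 3 × 505 = 1515
  Σ(broken) = 3819 kJ
Bonds formed (products):
  C=O: 4 × 772 = 3088
  O-H: 4 × 473 = 1892
  Σ(formed) = 4980 kJ
ΔH = Σ(broken) − Σ(formed) = 3819 − 4980 = −1161 kJ

ΔH ≈ −1161 kJ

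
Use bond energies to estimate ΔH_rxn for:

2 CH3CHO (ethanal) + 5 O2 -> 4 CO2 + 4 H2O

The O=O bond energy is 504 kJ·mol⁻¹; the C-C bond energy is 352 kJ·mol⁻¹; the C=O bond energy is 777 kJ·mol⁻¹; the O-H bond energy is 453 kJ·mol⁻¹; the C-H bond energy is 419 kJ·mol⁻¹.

ΔH ≈ −1710 kJ

Bonds broken (reactants):
  C-C: 2 × 352 = 704
  C-H: 8 × 419 = 3352
  C=O: 2 × 777 = 1554
  O=O: 5 × 504 = 2520
  Σ(broken) = 8130 kJ
Bonds formed (products):
  C=O: 8 × 777 = 6216
  O-H: 8 × 453 = 3624
  Σ(formed) = 9840 kJ
ΔH = Σ(broken) − Σ(formed) = 8130 − 9840 = −1710 kJ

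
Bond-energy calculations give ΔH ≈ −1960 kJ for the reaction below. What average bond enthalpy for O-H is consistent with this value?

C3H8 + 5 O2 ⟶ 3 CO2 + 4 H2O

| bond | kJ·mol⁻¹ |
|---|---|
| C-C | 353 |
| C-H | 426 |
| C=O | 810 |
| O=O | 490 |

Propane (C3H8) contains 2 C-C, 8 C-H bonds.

D(O-H) ≈ 458 kJ/mol

Let D be the O-H bond energy.
Σ(broken) = 2×353 + 8×426 + 5×490 = 6564
Σ(formed) = 6×810 + 8×D = 4860 + 8D
ΔH = Σ(broken) − Σ(formed) = (6564) − (4860 + 8D) = +1704 − 8D
Setting this equal to −1960 kJ gives 8D = 3664, so D = 458 kJ/mol.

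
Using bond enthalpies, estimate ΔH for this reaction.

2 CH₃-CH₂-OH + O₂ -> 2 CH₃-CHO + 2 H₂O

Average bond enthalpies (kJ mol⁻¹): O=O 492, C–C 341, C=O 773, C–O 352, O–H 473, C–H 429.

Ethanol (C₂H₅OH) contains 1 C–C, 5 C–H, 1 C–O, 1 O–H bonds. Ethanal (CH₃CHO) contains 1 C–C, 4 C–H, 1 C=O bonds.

Bonds broken (reactants):
  C–C: 2 × 341 = 682
  C–H: 10 × 429 = 4290
  C–O: 2 × 352 = 704
  O–H: 2 × 473 = 946
  O=O: 1 × 492 = 492
  Σ(broken) = 7114 kJ
Bonds formed (products):
  C–C: 2 × 341 = 682
  C–H: 8 × 429 = 3432
  C=O: 2 × 773 = 1546
  O–H: 4 × 473 = 1892
  Σ(formed) = 7552 kJ
ΔH = Σ(broken) − Σ(formed) = 7114 − 7552 = −438 kJ

ΔH ≈ −438 kJ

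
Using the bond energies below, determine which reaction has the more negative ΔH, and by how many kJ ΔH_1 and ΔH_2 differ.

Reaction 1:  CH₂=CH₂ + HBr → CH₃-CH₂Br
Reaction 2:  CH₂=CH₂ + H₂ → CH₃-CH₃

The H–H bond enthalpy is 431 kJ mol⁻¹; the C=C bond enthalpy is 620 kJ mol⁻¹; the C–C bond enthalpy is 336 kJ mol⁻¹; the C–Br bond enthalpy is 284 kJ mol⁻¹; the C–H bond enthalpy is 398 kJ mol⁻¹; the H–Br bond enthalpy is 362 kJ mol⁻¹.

Reaction 2, by 45 kJ

Reaction 1:
  Bonds broken (reactants):
    C–H: 4 × 398 = 1592
    C=C: 1 × 620 = 620
    H–Br: 1 × 362 = 362
    Σ(broken) = 2574 kJ
  Bonds formed (products):
    C–Br: 1 × 284 = 284
    C–C: 1 × 336 = 336
    C–H: 5 × 398 = 1990
    Σ(formed) = 2610 kJ
  ΔH_1 = 2574 − 2610 = −36 kJ
Reaction 2:
  Bonds broken (reactants):
    C–H: 4 × 398 = 1592
    C=C: 1 × 620 = 620
    H–H: 1 × 431 = 431
    Σ(broken) = 2643 kJ
  Bonds formed (products):
    C–C: 1 × 336 = 336
    C–H: 6 × 398 = 2388
    Σ(formed) = 2724 kJ
  ΔH_2 = 2643 − 2724 = −81 kJ
ΔH_1 − ΔH_2 = +45 kJ, so reaction 2 has the more negative ΔH; |ΔH_1 − ΔH_2| = 45 kJ.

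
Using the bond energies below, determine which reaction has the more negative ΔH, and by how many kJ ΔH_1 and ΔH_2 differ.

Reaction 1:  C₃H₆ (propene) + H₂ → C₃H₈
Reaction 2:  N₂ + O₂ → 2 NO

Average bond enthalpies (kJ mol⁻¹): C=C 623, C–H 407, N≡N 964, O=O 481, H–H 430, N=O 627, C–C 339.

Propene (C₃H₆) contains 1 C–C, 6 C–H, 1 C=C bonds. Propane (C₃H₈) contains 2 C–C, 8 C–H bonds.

Reaction 1:
  Bonds broken (reactants):
    C–C: 1 × 339 = 339
    C–H: 6 × 407 = 2442
    C=C: 1 × 623 = 623
    H–H: 1 × 430 = 430
    Σ(broken) = 3834 kJ
  Bonds formed (products):
    C–C: 2 × 339 = 678
    C–H: 8 × 407 = 3256
    Σ(formed) = 3934 kJ
  ΔH_1 = 3834 − 3934 = −100 kJ
Reaction 2:
  Bonds broken (reactants):
    N≡N: 1 × 964 = 964
    O=O: 1 × 481 = 481
    Σ(broken) = 1445 kJ
  Bonds formed (products):
    N=O: 2 × 627 = 1254
    Σ(formed) = 1254 kJ
  ΔH_2 = 1445 − 1254 = +191 kJ
ΔH_1 − ΔH_2 = −291 kJ, so reaction 1 has the more negative ΔH; |ΔH_1 − ΔH_2| = 291 kJ.

Reaction 1, by 291 kJ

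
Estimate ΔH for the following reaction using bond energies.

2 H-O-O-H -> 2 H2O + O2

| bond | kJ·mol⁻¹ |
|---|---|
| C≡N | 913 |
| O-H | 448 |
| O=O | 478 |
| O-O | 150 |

ΔH ≈ −178 kJ

Bonds broken (reactants):
  O-H: 4 × 448 = 1792
  O-O: 2 × 150 = 300
  Σ(broken) = 2092 kJ
Bonds formed (products):
  O-H: 4 × 448 = 1792
  O=O: 1 × 478 = 478
  Σ(formed) = 2270 kJ
ΔH = Σ(broken) − Σ(formed) = 2092 − 2270 = −178 kJ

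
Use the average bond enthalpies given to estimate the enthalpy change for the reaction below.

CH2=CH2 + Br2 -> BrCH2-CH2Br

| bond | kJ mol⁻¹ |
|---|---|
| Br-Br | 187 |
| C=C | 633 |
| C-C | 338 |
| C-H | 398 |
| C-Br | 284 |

ΔH ≈ −86 kJ

Bonds broken (reactants):
  Br-Br: 1 × 187 = 187
  C-H: 4 × 398 = 1592
  C=C: 1 × 633 = 633
  Σ(broken) = 2412 kJ
Bonds formed (products):
  C-Br: 2 × 284 = 568
  C-C: 1 × 338 = 338
  C-H: 4 × 398 = 1592
  Σ(formed) = 2498 kJ
ΔH = Σ(broken) − Σ(formed) = 2412 − 2498 = −86 kJ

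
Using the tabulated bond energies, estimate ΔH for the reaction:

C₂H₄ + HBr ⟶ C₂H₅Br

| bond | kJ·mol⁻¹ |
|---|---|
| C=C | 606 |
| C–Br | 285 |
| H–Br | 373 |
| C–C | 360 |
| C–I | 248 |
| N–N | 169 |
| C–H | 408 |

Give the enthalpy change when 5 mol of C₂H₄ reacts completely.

Bonds broken (reactants):
  C–H: 4 × 408 = 1632
  C=C: 1 × 606 = 606
  H–Br: 1 × 373 = 373
  Σ(broken) = 2611 kJ
Bonds formed (products):
  C–Br: 1 × 285 = 285
  C–C: 1 × 360 = 360
  C–H: 5 × 408 = 2040
  Σ(formed) = 2685 kJ
ΔH = Σ(broken) − Σ(formed) = 2611 − 2685 = −74 kJ
For 5× the reaction as written: 5 × (−74) = −370 kJ

ΔH = −370 kJ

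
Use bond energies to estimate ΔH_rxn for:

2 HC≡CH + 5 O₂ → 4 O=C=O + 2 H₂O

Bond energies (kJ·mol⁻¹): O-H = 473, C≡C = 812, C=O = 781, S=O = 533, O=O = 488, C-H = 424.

ΔH ≈ −2380 kJ

Bonds broken (reactants):
  C≡C: 2 × 812 = 1624
  C-H: 4 × 424 = 1696
  O=O: 5 × 488 = 2440
  Σ(broken) = 5760 kJ
Bonds formed (products):
  C=O: 8 × 781 = 6248
  O-H: 4 × 473 = 1892
  Σ(formed) = 8140 kJ
ΔH = Σ(broken) − Σ(formed) = 5760 − 8140 = −2380 kJ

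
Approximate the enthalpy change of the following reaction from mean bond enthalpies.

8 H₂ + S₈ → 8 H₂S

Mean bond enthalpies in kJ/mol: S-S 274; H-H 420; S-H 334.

ΔH ≈ +208 kJ

Bonds broken (reactants):
  H-H: 8 × 420 = 3360
  S-S: 8 × 274 = 2192
  Σ(broken) = 5552 kJ
Bonds formed (products):
  S-H: 16 × 334 = 5344
  Σ(formed) = 5344 kJ
ΔH = Σ(broken) − Σ(formed) = 5552 − 5344 = +208 kJ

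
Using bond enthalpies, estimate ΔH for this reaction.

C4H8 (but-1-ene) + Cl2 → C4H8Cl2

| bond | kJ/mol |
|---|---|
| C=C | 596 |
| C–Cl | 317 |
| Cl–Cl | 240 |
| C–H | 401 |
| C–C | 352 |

ΔH ≈ −150 kJ

Bonds broken (reactants):
  C–C: 2 × 352 = 704
  C–H: 8 × 401 = 3208
  C=C: 1 × 596 = 596
  Cl–Cl: 1 × 240 = 240
  Σ(broken) = 4748 kJ
Bonds formed (products):
  C–C: 3 × 352 = 1056
  C–Cl: 2 × 317 = 634
  C–H: 8 × 401 = 3208
  Σ(formed) = 4898 kJ
ΔH = Σ(broken) − Σ(formed) = 4748 − 4898 = −150 kJ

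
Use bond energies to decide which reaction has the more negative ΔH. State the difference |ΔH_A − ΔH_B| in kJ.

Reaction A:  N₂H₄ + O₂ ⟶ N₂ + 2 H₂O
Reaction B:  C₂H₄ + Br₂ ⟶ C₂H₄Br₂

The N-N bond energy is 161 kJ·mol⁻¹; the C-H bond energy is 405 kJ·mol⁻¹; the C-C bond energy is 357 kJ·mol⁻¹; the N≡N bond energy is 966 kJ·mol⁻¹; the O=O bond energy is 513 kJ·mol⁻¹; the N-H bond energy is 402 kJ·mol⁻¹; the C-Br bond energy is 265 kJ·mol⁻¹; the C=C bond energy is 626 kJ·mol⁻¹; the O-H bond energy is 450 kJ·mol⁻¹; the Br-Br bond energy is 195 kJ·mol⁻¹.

Reaction A:
  Bonds broken (reactants):
    N-H: 4 × 402 = 1608
    N-N: 1 × 161 = 161
    O=O: 1 × 513 = 513
    Σ(broken) = 2282 kJ
  Bonds formed (products):
    N≡N: 1 × 966 = 966
    O-H: 4 × 450 = 1800
    Σ(formed) = 2766 kJ
  ΔH_A = 2282 − 2766 = −484 kJ
Reaction B:
  Bonds broken (reactants):
    Br-Br: 1 × 195 = 195
    C-H: 4 × 405 = 1620
    C=C: 1 × 626 = 626
    Σ(broken) = 2441 kJ
  Bonds formed (products):
    C-Br: 2 × 265 = 530
    C-C: 1 × 357 = 357
    C-H: 4 × 405 = 1620
    Σ(formed) = 2507 kJ
  ΔH_B = 2441 − 2507 = −66 kJ
ΔH_A − ΔH_B = −418 kJ, so reaction A has the more negative ΔH; |ΔH_A − ΔH_B| = 418 kJ.

Reaction A, by 418 kJ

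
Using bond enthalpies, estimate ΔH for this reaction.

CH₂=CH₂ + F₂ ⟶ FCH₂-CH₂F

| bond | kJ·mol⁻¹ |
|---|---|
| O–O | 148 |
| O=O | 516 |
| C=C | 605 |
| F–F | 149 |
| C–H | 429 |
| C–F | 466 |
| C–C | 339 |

ΔH ≈ −517 kJ

Bonds broken (reactants):
  C–H: 4 × 429 = 1716
  C=C: 1 × 605 = 605
  F–F: 1 × 149 = 149
  Σ(broken) = 2470 kJ
Bonds formed (products):
  C–C: 1 × 339 = 339
  C–F: 2 × 466 = 932
  C–H: 4 × 429 = 1716
  Σ(formed) = 2987 kJ
ΔH = Σ(broken) − Σ(formed) = 2470 − 2987 = −517 kJ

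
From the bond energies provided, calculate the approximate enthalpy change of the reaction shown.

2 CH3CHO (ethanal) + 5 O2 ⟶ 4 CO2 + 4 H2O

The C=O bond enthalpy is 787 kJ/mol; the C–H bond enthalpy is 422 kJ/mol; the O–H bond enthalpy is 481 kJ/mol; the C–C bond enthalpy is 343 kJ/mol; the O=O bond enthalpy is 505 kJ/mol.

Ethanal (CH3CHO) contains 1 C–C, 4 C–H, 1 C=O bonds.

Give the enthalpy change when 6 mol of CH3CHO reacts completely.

ΔH = −5949 kJ

Bonds broken (reactants):
  C–C: 2 × 343 = 686
  C–H: 8 × 422 = 3376
  C=O: 2 × 787 = 1574
  O=O: 5 × 505 = 2525
  Σ(broken) = 8161 kJ
Bonds formed (products):
  C=O: 8 × 787 = 6296
  O–H: 8 × 481 = 3848
  Σ(formed) = 10144 kJ
ΔH = Σ(broken) − Σ(formed) = 8161 − 10144 = −1983 kJ
For 3× the reaction as written: 3 × (−1983) = −5949 kJ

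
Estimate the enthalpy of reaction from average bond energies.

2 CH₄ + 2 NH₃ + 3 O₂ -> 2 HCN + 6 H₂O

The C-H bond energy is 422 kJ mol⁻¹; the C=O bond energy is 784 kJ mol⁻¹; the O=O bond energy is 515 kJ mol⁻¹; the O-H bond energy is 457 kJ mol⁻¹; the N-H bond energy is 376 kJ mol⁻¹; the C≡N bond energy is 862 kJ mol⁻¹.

ΔH ≈ −875 kJ

Bonds broken (reactants):
  C-H: 8 × 422 = 3376
  N-H: 6 × 376 = 2256
  O=O: 3 × 515 = 1545
  Σ(broken) = 7177 kJ
Bonds formed (products):
  C≡N: 2 × 862 = 1724
  C-H: 2 × 422 = 844
  O-H: 12 × 457 = 5484
  Σ(formed) = 8052 kJ
ΔH = Σ(broken) − Σ(formed) = 7177 − 8052 = −875 kJ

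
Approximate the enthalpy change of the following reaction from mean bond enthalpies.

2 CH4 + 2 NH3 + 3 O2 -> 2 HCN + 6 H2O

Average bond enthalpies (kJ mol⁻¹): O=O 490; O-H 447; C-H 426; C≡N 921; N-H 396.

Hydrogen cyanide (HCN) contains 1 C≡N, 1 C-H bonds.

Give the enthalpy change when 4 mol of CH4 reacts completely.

ΔH = −1608 kJ

Bonds broken (reactants):
  C-H: 8 × 426 = 3408
  N-H: 6 × 396 = 2376
  O=O: 3 × 490 = 1470
  Σ(broken) = 7254 kJ
Bonds formed (products):
  C≡N: 2 × 921 = 1842
  C-H: 2 × 426 = 852
  O-H: 12 × 447 = 5364
  Σ(formed) = 8058 kJ
ΔH = Σ(broken) − Σ(formed) = 7254 − 8058 = −804 kJ
For 2× the reaction as written: 2 × (−804) = −1608 kJ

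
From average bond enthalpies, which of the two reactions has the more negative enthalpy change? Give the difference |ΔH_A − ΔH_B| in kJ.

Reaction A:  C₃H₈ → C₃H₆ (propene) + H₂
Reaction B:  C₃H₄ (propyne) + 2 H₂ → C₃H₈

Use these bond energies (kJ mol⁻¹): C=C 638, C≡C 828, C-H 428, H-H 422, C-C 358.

Reaction A:
  Bonds broken (reactants):
    C-C: 2 × 358 = 716
    C-H: 8 × 428 = 3424
    Σ(broken) = 4140 kJ
  Bonds formed (products):
    C-C: 1 × 358 = 358
    C-H: 6 × 428 = 2568
    C=C: 1 × 638 = 638
    H-H: 1 × 422 = 422
    Σ(formed) = 3986 kJ
  ΔH_A = 4140 − 3986 = +154 kJ
Reaction B:
  Bonds broken (reactants):
    C≡C: 1 × 828 = 828
    C-C: 1 × 358 = 358
    C-H: 4 × 428 = 1712
    H-H: 2 × 422 = 844
    Σ(broken) = 3742 kJ
  Bonds formed (products):
    C-C: 2 × 358 = 716
    C-H: 8 × 428 = 3424
    Σ(formed) = 4140 kJ
  ΔH_B = 3742 − 4140 = −398 kJ
ΔH_A − ΔH_B = +552 kJ, so reaction B has the more negative ΔH; |ΔH_A − ΔH_B| = 552 kJ.

Reaction B, by 552 kJ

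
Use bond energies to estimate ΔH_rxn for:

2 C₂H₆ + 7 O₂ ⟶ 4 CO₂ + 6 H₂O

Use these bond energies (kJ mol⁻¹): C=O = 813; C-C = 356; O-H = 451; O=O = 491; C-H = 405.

Bonds broken (reactants):
  C-C: 2 × 356 = 712
  C-H: 12 × 405 = 4860
  O=O: 7 × 491 = 3437
  Σ(broken) = 9009 kJ
Bonds formed (products):
  C=O: 8 × 813 = 6504
  O-H: 12 × 451 = 5412
  Σ(formed) = 11916 kJ
ΔH = Σ(broken) − Σ(formed) = 9009 − 11916 = −2907 kJ

ΔH ≈ −2907 kJ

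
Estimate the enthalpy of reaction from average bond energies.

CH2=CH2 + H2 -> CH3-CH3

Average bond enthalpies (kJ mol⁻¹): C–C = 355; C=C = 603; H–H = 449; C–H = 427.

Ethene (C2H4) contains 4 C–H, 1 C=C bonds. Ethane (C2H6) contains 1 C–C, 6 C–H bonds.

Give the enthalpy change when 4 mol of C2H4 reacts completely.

ΔH = −628 kJ

Bonds broken (reactants):
  C–H: 4 × 427 = 1708
  C=C: 1 × 603 = 603
  H–H: 1 × 449 = 449
  Σ(broken) = 2760 kJ
Bonds formed (products):
  C–C: 1 × 355 = 355
  C–H: 6 × 427 = 2562
  Σ(formed) = 2917 kJ
ΔH = Σ(broken) − Σ(formed) = 2760 − 2917 = −157 kJ
For 4× the reaction as written: 4 × (−157) = −628 kJ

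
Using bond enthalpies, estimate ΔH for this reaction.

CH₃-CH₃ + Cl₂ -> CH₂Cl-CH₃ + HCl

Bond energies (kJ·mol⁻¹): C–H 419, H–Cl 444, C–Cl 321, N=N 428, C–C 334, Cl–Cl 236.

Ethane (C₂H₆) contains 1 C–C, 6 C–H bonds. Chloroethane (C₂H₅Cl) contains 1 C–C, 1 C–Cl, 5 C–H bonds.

ΔH ≈ −110 kJ

Bonds broken (reactants):
  C–C: 1 × 334 = 334
  C–H: 6 × 419 = 2514
  Cl–Cl: 1 × 236 = 236
  Σ(broken) = 3084 kJ
Bonds formed (products):
  C–C: 1 × 334 = 334
  C–Cl: 1 × 321 = 321
  C–H: 5 × 419 = 2095
  H–Cl: 1 × 444 = 444
  Σ(formed) = 3194 kJ
ΔH = Σ(broken) − Σ(formed) = 3084 − 3194 = −110 kJ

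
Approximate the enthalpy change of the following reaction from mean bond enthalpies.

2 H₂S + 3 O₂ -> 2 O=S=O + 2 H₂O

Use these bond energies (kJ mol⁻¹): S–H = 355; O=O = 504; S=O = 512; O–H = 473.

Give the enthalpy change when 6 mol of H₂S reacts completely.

Bonds broken (reactants):
  O=O: 3 × 504 = 1512
  S–H: 4 × 355 = 1420
  Σ(broken) = 2932 kJ
Bonds formed (products):
  O–H: 4 × 473 = 1892
  S=O: 4 × 512 = 2048
  Σ(formed) = 3940 kJ
ΔH = Σ(broken) − Σ(formed) = 2932 − 3940 = −1008 kJ
For 3× the reaction as written: 3 × (−1008) = −3024 kJ

ΔH = −3024 kJ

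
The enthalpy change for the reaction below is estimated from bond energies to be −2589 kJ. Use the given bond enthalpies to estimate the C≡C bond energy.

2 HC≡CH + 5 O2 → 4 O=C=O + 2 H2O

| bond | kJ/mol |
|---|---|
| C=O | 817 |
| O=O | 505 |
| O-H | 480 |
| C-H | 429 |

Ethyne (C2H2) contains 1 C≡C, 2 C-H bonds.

D(C≡C) ≈ 813 kJ/mol

Let D be the C≡C bond energy.
Σ(broken) = 2×D + 4×429 + 5×505 = 4241 + 2D
Σ(formed) = 8×817 + 4×480 = 8456
ΔH = Σ(broken) − Σ(formed) = (4241 + 2D) − (8456) = −4215 + 2D
Setting this equal to −2589 kJ gives 2D = 1626, so D = 813 kJ/mol.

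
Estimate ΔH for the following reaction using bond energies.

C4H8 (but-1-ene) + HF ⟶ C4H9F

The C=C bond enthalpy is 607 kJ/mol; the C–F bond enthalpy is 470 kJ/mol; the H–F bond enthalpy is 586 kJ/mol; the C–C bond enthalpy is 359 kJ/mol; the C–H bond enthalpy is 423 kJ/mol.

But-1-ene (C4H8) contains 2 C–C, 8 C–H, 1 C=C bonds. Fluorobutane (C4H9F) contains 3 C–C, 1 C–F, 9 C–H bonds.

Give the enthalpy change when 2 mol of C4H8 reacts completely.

ΔH = −118 kJ

Bonds broken (reactants):
  C–C: 2 × 359 = 718
  C–H: 8 × 423 = 3384
  C=C: 1 × 607 = 607
  H–F: 1 × 586 = 586
  Σ(broken) = 5295 kJ
Bonds formed (products):
  C–C: 3 × 359 = 1077
  C–F: 1 × 470 = 470
  C–H: 9 × 423 = 3807
  Σ(formed) = 5354 kJ
ΔH = Σ(broken) − Σ(formed) = 5295 − 5354 = −59 kJ
For 2× the reaction as written: 2 × (−59) = −118 kJ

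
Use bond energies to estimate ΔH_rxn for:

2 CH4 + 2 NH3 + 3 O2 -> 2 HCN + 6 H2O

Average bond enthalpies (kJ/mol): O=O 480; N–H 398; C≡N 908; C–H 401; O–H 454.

Bonds broken (reactants):
  C–H: 8 × 401 = 3208
  N–H: 6 × 398 = 2388
  O=O: 3 × 480 = 1440
  Σ(broken) = 7036 kJ
Bonds formed (products):
  C≡N: 2 × 908 = 1816
  C–H: 2 × 401 = 802
  O–H: 12 × 454 = 5448
  Σ(formed) = 8066 kJ
ΔH = Σ(broken) − Σ(formed) = 7036 − 8066 = −1030 kJ

ΔH ≈ −1030 kJ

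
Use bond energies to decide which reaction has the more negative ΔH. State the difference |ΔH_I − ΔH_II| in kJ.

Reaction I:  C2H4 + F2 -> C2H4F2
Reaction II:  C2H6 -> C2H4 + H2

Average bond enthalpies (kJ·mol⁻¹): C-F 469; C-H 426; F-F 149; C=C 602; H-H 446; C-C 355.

Reaction I:
  Bonds broken (reactants):
    C-H: 4 × 426 = 1704
    C=C: 1 × 602 = 602
    F-F: 1 × 149 = 149
    Σ(broken) = 2455 kJ
  Bonds formed (products):
    C-C: 1 × 355 = 355
    C-F: 2 × 469 = 938
    C-H: 4 × 426 = 1704
    Σ(formed) = 2997 kJ
  ΔH_I = 2455 − 2997 = −542 kJ
Reaction II:
  Bonds broken (reactants):
    C-C: 1 × 355 = 355
    C-H: 6 × 426 = 2556
    Σ(broken) = 2911 kJ
  Bonds formed (products):
    C-H: 4 × 426 = 1704
    C=C: 1 × 602 = 602
    H-H: 1 × 446 = 446
    Σ(formed) = 2752 kJ
  ΔH_II = 2911 − 2752 = +159 kJ
ΔH_I − ΔH_II = −701 kJ, so reaction I has the more negative ΔH; |ΔH_I − ΔH_II| = 701 kJ.

Reaction I, by 701 kJ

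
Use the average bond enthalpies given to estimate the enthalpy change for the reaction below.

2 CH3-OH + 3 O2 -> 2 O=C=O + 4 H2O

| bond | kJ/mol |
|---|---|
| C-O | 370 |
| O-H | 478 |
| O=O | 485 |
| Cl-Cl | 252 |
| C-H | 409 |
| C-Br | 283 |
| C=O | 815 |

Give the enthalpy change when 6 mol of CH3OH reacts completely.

ΔH = −4437 kJ

Bonds broken (reactants):
  C-H: 6 × 409 = 2454
  C-O: 2 × 370 = 740
  O-H: 2 × 478 = 956
  O=O: 3 × 485 = 1455
  Σ(broken) = 5605 kJ
Bonds formed (products):
  C=O: 4 × 815 = 3260
  O-H: 8 × 478 = 3824
  Σ(formed) = 7084 kJ
ΔH = Σ(broken) − Σ(formed) = 5605 − 7084 = −1479 kJ
For 3× the reaction as written: 3 × (−1479) = −4437 kJ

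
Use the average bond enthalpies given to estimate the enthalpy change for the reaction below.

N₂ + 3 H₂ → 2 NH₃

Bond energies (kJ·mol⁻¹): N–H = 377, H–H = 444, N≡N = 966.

ΔH ≈ +36 kJ

Bonds broken (reactants):
  H–H: 3 × 444 = 1332
  N≡N: 1 × 966 = 966
  Σ(broken) = 2298 kJ
Bonds formed (products):
  N–H: 6 × 377 = 2262
  Σ(formed) = 2262 kJ
ΔH = Σ(broken) − Σ(formed) = 2298 − 2262 = +36 kJ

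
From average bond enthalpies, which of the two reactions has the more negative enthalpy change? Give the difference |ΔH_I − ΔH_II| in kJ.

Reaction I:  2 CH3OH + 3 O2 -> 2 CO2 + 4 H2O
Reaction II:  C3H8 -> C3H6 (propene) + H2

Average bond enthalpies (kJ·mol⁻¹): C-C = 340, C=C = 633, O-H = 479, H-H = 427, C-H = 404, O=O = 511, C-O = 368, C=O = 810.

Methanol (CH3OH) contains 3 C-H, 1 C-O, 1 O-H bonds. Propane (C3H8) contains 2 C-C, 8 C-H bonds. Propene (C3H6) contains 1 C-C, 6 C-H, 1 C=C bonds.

Reaction I, by 1509 kJ

Reaction I:
  Bonds broken (reactants):
    C-H: 6 × 404 = 2424
    C-O: 2 × 368 = 736
    O-H: 2 × 479 = 958
    O=O: 3 × 511 = 1533
    Σ(broken) = 5651 kJ
  Bonds formed (products):
    C=O: 4 × 810 = 3240
    O-H: 8 × 479 = 3832
    Σ(formed) = 7072 kJ
  ΔH_I = 5651 − 7072 = −1421 kJ
Reaction II:
  Bonds broken (reactants):
    C-C: 2 × 340 = 680
    C-H: 8 × 404 = 3232
    Σ(broken) = 3912 kJ
  Bonds formed (products):
    C-C: 1 × 340 = 340
    C-H: 6 × 404 = 2424
    C=C: 1 × 633 = 633
    H-H: 1 × 427 = 427
    Σ(formed) = 3824 kJ
  ΔH_II = 3912 − 3824 = +88 kJ
ΔH_I − ΔH_II = −1509 kJ, so reaction I has the more negative ΔH; |ΔH_I − ΔH_II| = 1509 kJ.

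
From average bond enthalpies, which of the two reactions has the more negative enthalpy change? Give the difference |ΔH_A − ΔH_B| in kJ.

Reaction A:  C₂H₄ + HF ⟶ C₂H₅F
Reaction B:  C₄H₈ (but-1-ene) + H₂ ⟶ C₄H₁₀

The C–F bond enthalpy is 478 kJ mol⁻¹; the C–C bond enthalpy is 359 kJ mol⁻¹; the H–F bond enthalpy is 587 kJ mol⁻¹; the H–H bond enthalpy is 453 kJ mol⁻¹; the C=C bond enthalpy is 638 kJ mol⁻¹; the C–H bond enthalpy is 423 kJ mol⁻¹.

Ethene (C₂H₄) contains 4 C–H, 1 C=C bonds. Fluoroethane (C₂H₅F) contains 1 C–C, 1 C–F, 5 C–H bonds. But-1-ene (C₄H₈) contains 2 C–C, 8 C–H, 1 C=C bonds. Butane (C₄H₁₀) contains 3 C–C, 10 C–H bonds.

Reaction A:
  Bonds broken (reactants):
    C–H: 4 × 423 = 1692
    C=C: 1 × 638 = 638
    H–F: 1 × 587 = 587
    Σ(broken) = 2917 kJ
  Bonds formed (products):
    C–C: 1 × 359 = 359
    C–F: 1 × 478 = 478
    C–H: 5 × 423 = 2115
    Σ(formed) = 2952 kJ
  ΔH_A = 2917 − 2952 = −35 kJ
Reaction B:
  Bonds broken (reactants):
    C–C: 2 × 359 = 718
    C–H: 8 × 423 = 3384
    C=C: 1 × 638 = 638
    H–H: 1 × 453 = 453
    Σ(broken) = 5193 kJ
  Bonds formed (products):
    C–C: 3 × 359 = 1077
    C–H: 10 × 423 = 4230
    Σ(formed) = 5307 kJ
  ΔH_B = 5193 − 5307 = −114 kJ
ΔH_A − ΔH_B = +79 kJ, so reaction B has the more negative ΔH; |ΔH_A − ΔH_B| = 79 kJ.

Reaction B, by 79 kJ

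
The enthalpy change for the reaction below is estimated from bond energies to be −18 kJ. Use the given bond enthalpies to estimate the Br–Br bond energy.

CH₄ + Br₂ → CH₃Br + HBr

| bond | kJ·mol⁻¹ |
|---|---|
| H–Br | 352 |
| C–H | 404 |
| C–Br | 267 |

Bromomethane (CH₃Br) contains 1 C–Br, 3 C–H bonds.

D(Br–Br) ≈ 197 kJ/mol

Let D be the Br–Br bond energy.
Σ(broken) = 1×D + 4×404 = 1616 + D
Σ(formed) = 1×267 + 3×404 + 1×352 = 1831
ΔH = Σ(broken) − Σ(formed) = (1616 + D) − (1831) = −215 + D
Setting this equal to −18 kJ gives D = 197 kJ/mol.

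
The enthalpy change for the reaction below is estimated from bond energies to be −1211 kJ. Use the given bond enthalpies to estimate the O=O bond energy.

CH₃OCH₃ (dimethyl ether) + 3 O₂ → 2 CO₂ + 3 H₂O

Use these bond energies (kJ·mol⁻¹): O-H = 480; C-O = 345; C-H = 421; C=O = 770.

Let D be the O=O bond energy.
Σ(broken) = 6×421 + 2×345 + 3×D = 3216 + 3D
Σ(formed) = 4×770 + 6×480 = 5960
ΔH = Σ(broken) − Σ(formed) = (3216 + 3D) − (5960) = −2744 + 3D
Setting this equal to −1211 kJ gives 3D = 1533, so D = 511 kJ/mol.

D(O=O) ≈ 511 kJ/mol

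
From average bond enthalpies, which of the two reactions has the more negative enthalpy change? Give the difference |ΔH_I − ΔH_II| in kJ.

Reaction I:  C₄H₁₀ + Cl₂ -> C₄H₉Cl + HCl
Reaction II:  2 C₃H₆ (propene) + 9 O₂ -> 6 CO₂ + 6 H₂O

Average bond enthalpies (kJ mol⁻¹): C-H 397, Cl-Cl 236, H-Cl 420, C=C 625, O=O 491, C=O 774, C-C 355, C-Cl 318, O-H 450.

Reaction II, by 3440 kJ

Reaction I:
  Bonds broken (reactants):
    C-C: 3 × 355 = 1065
    C-H: 10 × 397 = 3970
    Cl-Cl: 1 × 236 = 236
    Σ(broken) = 5271 kJ
  Bonds formed (products):
    C-C: 3 × 355 = 1065
    C-Cl: 1 × 318 = 318
    C-H: 9 × 397 = 3573
    H-Cl: 1 × 420 = 420
    Σ(formed) = 5376 kJ
  ΔH_I = 5271 − 5376 = −105 kJ
Reaction II:
  Bonds broken (reactants):
    C-C: 2 × 355 = 710
    C-H: 12 × 397 = 4764
    C=C: 2 × 625 = 1250
    O=O: 9 × 491 = 4419
    Σ(broken) = 11143 kJ
  Bonds formed (products):
    C=O: 12 × 774 = 9288
    O-H: 12 × 450 = 5400
    Σ(formed) = 14688 kJ
  ΔH_II = 11143 − 14688 = −3545 kJ
ΔH_I − ΔH_II = +3440 kJ, so reaction II has the more negative ΔH; |ΔH_I − ΔH_II| = 3440 kJ.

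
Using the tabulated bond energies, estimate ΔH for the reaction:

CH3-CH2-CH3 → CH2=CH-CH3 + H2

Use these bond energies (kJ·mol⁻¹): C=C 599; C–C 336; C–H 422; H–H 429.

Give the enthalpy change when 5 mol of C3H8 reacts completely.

Bonds broken (reactants):
  C–C: 2 × 336 = 672
  C–H: 8 × 422 = 3376
  Σ(broken) = 4048 kJ
Bonds formed (products):
  C–C: 1 × 336 = 336
  C–H: 6 × 422 = 2532
  C=C: 1 × 599 = 599
  H–H: 1 × 429 = 429
  Σ(formed) = 3896 kJ
ΔH = Σ(broken) − Σ(formed) = 4048 − 3896 = +152 kJ
For 5× the reaction as written: 5 × (+152) = +760 kJ

ΔH = +760 kJ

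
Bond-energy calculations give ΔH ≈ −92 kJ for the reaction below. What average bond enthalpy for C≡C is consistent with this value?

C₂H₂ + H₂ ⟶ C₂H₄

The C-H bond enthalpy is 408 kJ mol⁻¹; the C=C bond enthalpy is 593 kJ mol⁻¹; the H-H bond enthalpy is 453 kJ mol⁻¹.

D(C≡C) ≈ 864 kJ/mol

Let D be the C≡C bond energy.
Σ(broken) = 1×D + 2×408 + 1×453 = 1269 + D
Σ(formed) = 4×408 + 1×593 = 2225
ΔH = Σ(broken) − Σ(formed) = (1269 + D) − (2225) = −956 + D
Setting this equal to −92 kJ gives D = 864 kJ/mol.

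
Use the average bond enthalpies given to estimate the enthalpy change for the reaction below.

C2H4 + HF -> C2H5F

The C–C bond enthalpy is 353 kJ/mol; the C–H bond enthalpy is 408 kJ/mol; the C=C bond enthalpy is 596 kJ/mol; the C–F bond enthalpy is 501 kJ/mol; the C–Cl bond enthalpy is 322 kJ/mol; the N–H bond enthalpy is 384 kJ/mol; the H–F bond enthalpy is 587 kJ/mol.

ΔH ≈ −79 kJ

Bonds broken (reactants):
  C–H: 4 × 408 = 1632
  C=C: 1 × 596 = 596
  H–F: 1 × 587 = 587
  Σ(broken) = 2815 kJ
Bonds formed (products):
  C–C: 1 × 353 = 353
  C–F: 1 × 501 = 501
  C–H: 5 × 408 = 2040
  Σ(formed) = 2894 kJ
ΔH = Σ(broken) − Σ(formed) = 2815 − 2894 = −79 kJ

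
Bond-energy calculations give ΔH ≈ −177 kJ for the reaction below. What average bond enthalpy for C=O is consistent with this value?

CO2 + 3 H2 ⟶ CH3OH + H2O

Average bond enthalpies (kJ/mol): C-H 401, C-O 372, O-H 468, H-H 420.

Let D be the C=O bond energy.
Σ(broken) = 2×D + 3×420 = 1260 + 2D
Σ(formed) = 3×401 + 1×372 + 3×468 = 2979
ΔH = Σ(broken) − Σ(formed) = (1260 + 2D) − (2979) = −1719 + 2D
Setting this equal to −177 kJ gives 2D = 1542, so D = 771 kJ/mol.

D(C=O) ≈ 771 kJ/mol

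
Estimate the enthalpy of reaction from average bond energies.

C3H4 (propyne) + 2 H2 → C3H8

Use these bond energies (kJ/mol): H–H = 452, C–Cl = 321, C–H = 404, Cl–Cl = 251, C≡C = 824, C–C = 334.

Bonds broken (reactants):
  C≡C: 1 × 824 = 824
  C–C: 1 × 334 = 334
  C–H: 4 × 404 = 1616
  H–H: 2 × 452 = 904
  Σ(broken) = 3678 kJ
Bonds formed (products):
  C–C: 2 × 334 = 668
  C–H: 8 × 404 = 3232
  Σ(formed) = 3900 kJ
ΔH = Σ(broken) − Σ(formed) = 3678 − 3900 = −222 kJ

ΔH ≈ −222 kJ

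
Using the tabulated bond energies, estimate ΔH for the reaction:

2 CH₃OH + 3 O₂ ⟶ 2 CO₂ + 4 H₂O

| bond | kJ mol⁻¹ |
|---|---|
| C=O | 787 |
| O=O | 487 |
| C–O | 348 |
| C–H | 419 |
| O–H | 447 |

Bonds broken (reactants):
  C–H: 6 × 419 = 2514
  C–O: 2 × 348 = 696
  O–H: 2 × 447 = 894
  O=O: 3 × 487 = 1461
  Σ(broken) = 5565 kJ
Bonds formed (products):
  C=O: 4 × 787 = 3148
  O–H: 8 × 447 = 3576
  Σ(formed) = 6724 kJ
ΔH = Σ(broken) − Σ(formed) = 5565 − 6724 = −1159 kJ

ΔH ≈ −1159 kJ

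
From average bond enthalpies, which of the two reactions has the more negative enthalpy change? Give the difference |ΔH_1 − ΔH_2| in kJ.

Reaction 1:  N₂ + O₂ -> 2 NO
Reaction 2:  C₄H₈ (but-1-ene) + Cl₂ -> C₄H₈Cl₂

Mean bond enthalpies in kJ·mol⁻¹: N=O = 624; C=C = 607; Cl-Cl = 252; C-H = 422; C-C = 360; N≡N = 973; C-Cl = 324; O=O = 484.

Reaction 1:
  Bonds broken (reactants):
    N≡N: 1 × 973 = 973
    O=O: 1 × 484 = 484
    Σ(broken) = 1457 kJ
  Bonds formed (products):
    N=O: 2 × 624 = 1248
    Σ(formed) = 1248 kJ
  ΔH_1 = 1457 − 1248 = +209 kJ
Reaction 2:
  Bonds broken (reactants):
    C-C: 2 × 360 = 720
    C-H: 8 × 422 = 3376
    C=C: 1 × 607 = 607
    Cl-Cl: 1 × 252 = 252
    Σ(broken) = 4955 kJ
  Bonds formed (products):
    C-C: 3 × 360 = 1080
    C-Cl: 2 × 324 = 648
    C-H: 8 × 422 = 3376
    Σ(formed) = 5104 kJ
  ΔH_2 = 4955 − 5104 = −149 kJ
ΔH_1 − ΔH_2 = +358 kJ, so reaction 2 has the more negative ΔH; |ΔH_1 − ΔH_2| = 358 kJ.

Reaction 2, by 358 kJ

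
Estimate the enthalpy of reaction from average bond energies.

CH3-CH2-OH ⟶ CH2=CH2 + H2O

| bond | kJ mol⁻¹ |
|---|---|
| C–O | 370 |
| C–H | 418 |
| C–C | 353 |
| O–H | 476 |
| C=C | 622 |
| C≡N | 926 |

Bonds broken (reactants):
  C–C: 1 × 353 = 353
  C–H: 5 × 418 = 2090
  C–O: 1 × 370 = 370
  O–H: 1 × 476 = 476
  Σ(broken) = 3289 kJ
Bonds formed (products):
  C–H: 4 × 418 = 1672
  C=C: 1 × 622 = 622
  O–H: 2 × 476 = 952
  Σ(formed) = 3246 kJ
ΔH = Σ(broken) − Σ(formed) = 3289 − 3246 = +43 kJ

ΔH ≈ +43 kJ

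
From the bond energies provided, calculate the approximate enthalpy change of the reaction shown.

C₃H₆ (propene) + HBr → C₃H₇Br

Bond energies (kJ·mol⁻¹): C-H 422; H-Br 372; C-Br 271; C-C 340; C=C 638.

Bonds broken (reactants):
  C-C: 1 × 340 = 340
  C-H: 6 × 422 = 2532
  C=C: 1 × 638 = 638
  H-Br: 1 × 372 = 372
  Σ(broken) = 3882 kJ
Bonds formed (products):
  C-Br: 1 × 271 = 271
  C-C: 2 × 340 = 680
  C-H: 7 × 422 = 2954
  Σ(formed) = 3905 kJ
ΔH = Σ(broken) − Σ(formed) = 3882 − 3905 = −23 kJ

ΔH ≈ −23 kJ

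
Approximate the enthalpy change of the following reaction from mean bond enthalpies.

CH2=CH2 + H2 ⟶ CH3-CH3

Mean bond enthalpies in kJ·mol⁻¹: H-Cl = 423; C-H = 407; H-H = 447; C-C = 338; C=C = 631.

ΔH ≈ −74 kJ

Bonds broken (reactants):
  C-H: 4 × 407 = 1628
  C=C: 1 × 631 = 631
  H-H: 1 × 447 = 447
  Σ(broken) = 2706 kJ
Bonds formed (products):
  C-C: 1 × 338 = 338
  C-H: 6 × 407 = 2442
  Σ(formed) = 2780 kJ
ΔH = Σ(broken) − Σ(formed) = 2706 − 2780 = −74 kJ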